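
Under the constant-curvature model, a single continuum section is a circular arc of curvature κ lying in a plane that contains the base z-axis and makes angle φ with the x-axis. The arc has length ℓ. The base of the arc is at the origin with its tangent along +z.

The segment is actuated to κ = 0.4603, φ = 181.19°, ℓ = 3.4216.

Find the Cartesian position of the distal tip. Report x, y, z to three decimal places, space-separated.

θ = κ·ℓ = 0.4603 × 3.4216 = 1.57496 rad
ρ = (1 − cos θ)/κ = (1 − -0.00417)/0.4603 = 2.18155
z = sin θ / κ = 0.99999/0.4603 = 2.17248
x = ρ cos φ = 2.18155 × cos(181.19°) = -2.18108
y = ρ sin φ = 2.18155 × sin(181.19°) = -0.04531

-2.181 -0.045 2.172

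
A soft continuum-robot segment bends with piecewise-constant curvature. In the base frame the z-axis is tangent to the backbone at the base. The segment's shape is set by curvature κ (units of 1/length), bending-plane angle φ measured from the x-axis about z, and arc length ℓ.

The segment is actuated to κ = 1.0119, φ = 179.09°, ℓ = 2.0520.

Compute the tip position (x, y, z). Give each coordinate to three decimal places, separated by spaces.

θ = κ·ℓ = 1.0119 × 2.0520 = 2.07642 rad
ρ = (1 − cos θ)/κ = (1 − -0.48435)/1.0119 = 1.46690
z = sin θ / κ = 0.87487/1.0119 = 0.86458
x = ρ cos φ = 1.46690 × cos(179.09°) = -1.46671
y = ρ sin φ = 1.46690 × sin(179.09°) = 0.02330

-1.467 0.023 0.865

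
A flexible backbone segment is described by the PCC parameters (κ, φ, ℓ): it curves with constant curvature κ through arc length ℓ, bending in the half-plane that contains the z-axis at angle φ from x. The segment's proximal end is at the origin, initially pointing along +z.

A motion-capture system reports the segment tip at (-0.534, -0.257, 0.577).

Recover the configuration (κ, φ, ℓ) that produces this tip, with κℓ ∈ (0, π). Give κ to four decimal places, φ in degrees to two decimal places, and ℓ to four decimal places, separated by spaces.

ρ = √(x²+y²) = √(-0.534² + -0.257²) = 0.59263
φ = atan2(y, x) mod 360° = atan2(-0.257, -0.534) = 205.7003°
|p|² = ρ² + z² = 0.59263² + 0.577² = 0.68413
κ = 2ρ / |p|² = 2×0.59263 / 0.68413 = 1.73248
θ = 2·atan2(ρ, z) = 2·atan2(0.59263, 0.577) = 1.59751 rad
ℓ = θ/κ = 1.59751/1.73248 = 0.92209

1.7325 205.70 0.9221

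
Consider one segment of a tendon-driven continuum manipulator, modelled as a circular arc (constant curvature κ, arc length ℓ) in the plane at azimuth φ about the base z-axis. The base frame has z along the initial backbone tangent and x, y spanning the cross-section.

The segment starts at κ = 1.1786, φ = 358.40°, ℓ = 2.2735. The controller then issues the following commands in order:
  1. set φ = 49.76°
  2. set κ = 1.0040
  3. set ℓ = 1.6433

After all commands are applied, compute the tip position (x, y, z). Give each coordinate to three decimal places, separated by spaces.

initial: κ=1.1786, φ=358.40°, ℓ=2.2735
cmd 1: set φ=49.76° → (κ,φ,ℓ)=(1.1786,49.76°,2.2735) → tip=(1.0387,1.2274,0.3782)
cmd 2: set κ=1.0040 → (κ,φ,ℓ)=(1.0040,49.76°,2.2735) → tip=(1.0637,1.2569,0.7542)
cmd 3: set ℓ=1.6433 → (κ,φ,ℓ)=(1.0040,49.76°,1.6433) → tip=(0.6942,0.8204,0.9929)

0.694 0.820 0.993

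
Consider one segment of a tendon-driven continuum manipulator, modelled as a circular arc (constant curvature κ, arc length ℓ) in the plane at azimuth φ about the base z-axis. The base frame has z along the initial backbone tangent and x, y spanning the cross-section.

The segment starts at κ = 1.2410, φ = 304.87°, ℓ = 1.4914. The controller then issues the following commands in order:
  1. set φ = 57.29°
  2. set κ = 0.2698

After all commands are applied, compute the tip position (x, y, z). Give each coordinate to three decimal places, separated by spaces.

initial: κ=1.2410, φ=304.87°, ℓ=1.4914
cmd 1: set φ=57.29° → (κ,φ,ℓ)=(1.2410,57.29°,1.4914) → tip=(0.5558,0.8654,0.7744)
cmd 2: set κ=0.2698 → (κ,φ,ℓ)=(0.2698,57.29°,1.4914) → tip=(0.1600,0.2491,1.4515)

0.160 0.249 1.451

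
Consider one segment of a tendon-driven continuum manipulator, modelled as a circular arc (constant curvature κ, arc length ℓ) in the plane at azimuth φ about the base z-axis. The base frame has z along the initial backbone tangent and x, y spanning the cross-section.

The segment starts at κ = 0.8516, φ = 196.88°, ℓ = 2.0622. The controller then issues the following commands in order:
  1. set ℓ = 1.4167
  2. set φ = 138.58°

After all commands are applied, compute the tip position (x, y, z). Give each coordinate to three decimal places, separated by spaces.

initial: κ=0.8516, φ=196.88°, ℓ=2.0622
cmd 1: set ℓ=1.4167 → (κ,φ,ℓ)=(0.8516,196.88°,1.4167) → tip=(-0.7233,-0.2195,1.0972)
cmd 2: set φ=138.58° → (κ,φ,ℓ)=(0.8516,138.58°,1.4167) → tip=(-0.5668,0.5000,1.0972)

-0.567 0.500 1.097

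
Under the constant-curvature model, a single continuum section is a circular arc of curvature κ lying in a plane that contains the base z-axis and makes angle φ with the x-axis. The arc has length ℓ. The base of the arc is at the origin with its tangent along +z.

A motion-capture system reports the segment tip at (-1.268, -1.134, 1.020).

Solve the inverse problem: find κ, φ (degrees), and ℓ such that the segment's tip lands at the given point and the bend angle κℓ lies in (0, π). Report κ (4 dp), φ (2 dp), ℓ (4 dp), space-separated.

ρ = √(x²+y²) = √(-1.268² + -1.134²) = 1.70111
φ = atan2(y, x) mod 360° = atan2(-1.134, -1.268) = 221.8070°
|p|² = ρ² + z² = 1.70111² + 1.020² = 3.93418
κ = 2ρ / |p|² = 2×1.70111 / 3.93418 = 0.86479
θ = 2·atan2(ρ, z) = 2·atan2(1.70111, 1.020) = 2.06133 rad
ℓ = θ/κ = 2.06133/0.86479 = 2.38363

0.8648 221.81 2.3836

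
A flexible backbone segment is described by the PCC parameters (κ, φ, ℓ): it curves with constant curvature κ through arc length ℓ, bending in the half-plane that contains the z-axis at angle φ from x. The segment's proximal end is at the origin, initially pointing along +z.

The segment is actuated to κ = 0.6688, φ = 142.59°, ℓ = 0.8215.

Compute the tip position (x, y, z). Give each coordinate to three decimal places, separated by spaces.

-0.175 0.134 0.781

θ = κ·ℓ = 0.6688 × 0.8215 = 0.54942 rad
ρ = (1 − cos θ)/κ = (1 − 0.85283)/0.6688 = 0.22005
z = sin θ / κ = 0.52219/0.6688 = 0.78079
x = ρ cos φ = 0.22005 × cos(142.59°) = -0.17479
y = ρ sin φ = 0.22005 × sin(142.59°) = 0.13369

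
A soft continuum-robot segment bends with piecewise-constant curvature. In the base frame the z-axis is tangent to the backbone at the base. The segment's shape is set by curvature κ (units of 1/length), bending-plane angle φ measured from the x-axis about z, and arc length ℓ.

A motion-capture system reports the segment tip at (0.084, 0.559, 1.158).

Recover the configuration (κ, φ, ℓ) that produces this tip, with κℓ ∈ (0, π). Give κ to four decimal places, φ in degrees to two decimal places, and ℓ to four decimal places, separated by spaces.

0.6808 81.45 1.3340

ρ = √(x²+y²) = √(0.084² + 0.559²) = 0.56528
φ = atan2(y, x) mod 360° = atan2(0.559, 0.084) = 81.4542°
|p|² = ρ² + z² = 0.56528² + 1.158² = 1.66050
κ = 2ρ / |p|² = 2×0.56528 / 1.66050 = 0.68085
θ = 2·atan2(ρ, z) = 2·atan2(0.56528, 1.158) = 0.90824 rad
ℓ = θ/κ = 0.90824/0.68085 = 1.33398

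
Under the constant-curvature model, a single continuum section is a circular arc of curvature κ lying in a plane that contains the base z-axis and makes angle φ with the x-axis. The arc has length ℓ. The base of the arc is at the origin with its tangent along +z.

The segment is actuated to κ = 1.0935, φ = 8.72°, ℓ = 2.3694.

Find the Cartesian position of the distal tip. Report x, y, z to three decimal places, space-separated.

θ = κ·ℓ = 1.0935 × 2.3694 = 2.59094 rad
ρ = (1 − cos θ)/κ = (1 − -0.85218)/1.0935 = 1.69381
z = sin θ / κ = 0.52324/1.0935 = 0.47850
x = ρ cos φ = 1.69381 × cos(8.72°) = 1.67423
y = ρ sin φ = 1.69381 × sin(8.72°) = 0.25679

1.674 0.257 0.479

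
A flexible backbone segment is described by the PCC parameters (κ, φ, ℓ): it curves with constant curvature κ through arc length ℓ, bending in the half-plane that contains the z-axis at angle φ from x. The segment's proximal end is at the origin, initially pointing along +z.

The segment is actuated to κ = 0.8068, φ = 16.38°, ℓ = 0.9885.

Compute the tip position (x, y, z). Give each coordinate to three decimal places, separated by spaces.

0.359 0.105 0.887

θ = κ·ℓ = 0.8068 × 0.9885 = 0.79752 rad
ρ = (1 − cos θ)/κ = (1 − 0.69848)/0.8068 = 0.37372
z = sin θ / κ = 0.71563/0.8068 = 0.88699
x = ρ cos φ = 0.37372 × cos(16.38°) = 0.35855
y = ρ sin φ = 0.37372 × sin(16.38°) = 0.10539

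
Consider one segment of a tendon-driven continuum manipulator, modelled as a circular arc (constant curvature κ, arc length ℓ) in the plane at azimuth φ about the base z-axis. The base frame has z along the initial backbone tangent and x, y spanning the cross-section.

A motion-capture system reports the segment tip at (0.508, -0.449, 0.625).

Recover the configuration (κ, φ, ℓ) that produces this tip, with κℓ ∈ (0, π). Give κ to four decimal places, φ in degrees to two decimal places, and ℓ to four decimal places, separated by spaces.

ρ = √(x²+y²) = √(0.508² + -0.449²) = 0.67799
φ = atan2(y, x) mod 360° = atan2(-0.449, 0.508) = 318.5279°
|p|² = ρ² + z² = 0.67799² + 0.625² = 0.85029
κ = 2ρ / |p|² = 2×0.67799 / 0.85029 = 1.59472
θ = 2·atan2(ρ, z) = 2·atan2(0.67799, 0.625) = 1.65208 rad
ℓ = θ/κ = 1.65208/1.59472 = 1.03597

1.5947 318.53 1.0360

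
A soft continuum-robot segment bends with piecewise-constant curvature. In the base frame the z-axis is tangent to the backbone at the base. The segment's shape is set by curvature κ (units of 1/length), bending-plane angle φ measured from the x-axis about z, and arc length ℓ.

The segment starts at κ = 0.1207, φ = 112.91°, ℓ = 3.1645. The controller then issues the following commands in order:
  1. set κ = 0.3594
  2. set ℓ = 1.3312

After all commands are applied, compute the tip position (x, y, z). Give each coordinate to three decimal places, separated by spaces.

-0.122 0.288 1.281

initial: κ=0.1207, φ=112.91°, ℓ=3.1645
cmd 1: set κ=0.3594 → (κ,φ,ℓ)=(0.3594,112.91°,3.1645) → tip=(-0.6282,1.4864,2.5251)
cmd 2: set ℓ=1.3312 → (κ,φ,ℓ)=(0.3594,112.91°,1.3312) → tip=(-0.1216,0.2878,1.2810)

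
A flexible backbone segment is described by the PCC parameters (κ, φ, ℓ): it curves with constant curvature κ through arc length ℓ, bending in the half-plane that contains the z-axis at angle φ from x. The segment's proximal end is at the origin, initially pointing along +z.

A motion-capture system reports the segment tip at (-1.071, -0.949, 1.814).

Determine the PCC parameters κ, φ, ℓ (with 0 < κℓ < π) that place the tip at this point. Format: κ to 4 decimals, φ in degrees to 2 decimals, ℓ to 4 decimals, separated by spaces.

0.5361 221.54 2.4916

ρ = √(x²+y²) = √(-1.071² + -0.949²) = 1.43096
φ = atan2(y, x) mod 360° = atan2(-0.949, -1.071) = 221.5438°
|p|² = ρ² + z² = 1.43096² + 1.814² = 5.33824
κ = 2ρ / |p|² = 2×1.43096 / 5.33824 = 0.53612
θ = 2·atan2(ρ, z) = 2·atan2(1.43096, 1.814) = 1.33580 rad
ℓ = θ/κ = 1.33580/0.53612 = 2.49162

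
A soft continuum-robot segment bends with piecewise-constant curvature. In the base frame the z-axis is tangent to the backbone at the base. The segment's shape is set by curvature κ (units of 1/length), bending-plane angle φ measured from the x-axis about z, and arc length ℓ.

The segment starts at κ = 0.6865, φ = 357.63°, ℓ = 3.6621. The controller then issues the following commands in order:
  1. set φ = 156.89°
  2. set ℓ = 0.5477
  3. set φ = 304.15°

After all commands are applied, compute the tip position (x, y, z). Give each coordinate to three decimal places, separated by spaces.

initial: κ=0.6865, φ=357.63°, ℓ=3.6621
cmd 1: set φ=156.89° → (κ,φ,ℓ)=(0.6865,156.89°,3.6621) → tip=(-2.4243,1.0345,0.8553)
cmd 2: set ℓ=0.5477 → (κ,φ,ℓ)=(0.6865,156.89°,0.5477) → tip=(-0.0936,0.0399,0.5349)
cmd 3: set φ=304.15° → (κ,φ,ℓ)=(0.6865,304.15°,0.5477) → tip=(0.0571,-0.0842,0.5349)

0.057 -0.084 0.535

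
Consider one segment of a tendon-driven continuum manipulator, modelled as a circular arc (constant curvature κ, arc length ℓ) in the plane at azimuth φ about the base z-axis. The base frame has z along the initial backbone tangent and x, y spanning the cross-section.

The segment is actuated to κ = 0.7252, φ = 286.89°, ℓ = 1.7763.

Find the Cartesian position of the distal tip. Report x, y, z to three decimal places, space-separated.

θ = κ·ℓ = 0.7252 × 1.7763 = 1.28817 rad
ρ = (1 − cos θ)/κ = (1 − 0.27888)/0.7252 = 0.99438
z = sin θ / κ = 0.96033/0.7252 = 1.32422
x = ρ cos φ = 0.99438 × cos(286.89°) = 0.28890
y = ρ sin φ = 0.99438 × sin(286.89°) = -0.95149

0.289 -0.951 1.324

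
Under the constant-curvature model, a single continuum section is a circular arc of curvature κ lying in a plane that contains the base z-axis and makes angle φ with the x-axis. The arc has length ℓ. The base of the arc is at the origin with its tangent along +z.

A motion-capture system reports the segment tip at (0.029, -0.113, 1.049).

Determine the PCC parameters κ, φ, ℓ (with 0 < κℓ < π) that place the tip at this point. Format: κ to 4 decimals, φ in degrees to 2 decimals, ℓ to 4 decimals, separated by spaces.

0.2094 284.39 1.0576

ρ = √(x²+y²) = √(0.029² + -0.113²) = 0.11666
φ = atan2(y, x) mod 360° = atan2(-0.113, 0.029) = 284.3936°
|p|² = ρ² + z² = 0.11666² + 1.049² = 1.11401
κ = 2ρ / |p|² = 2×0.11666 / 1.11401 = 0.20944
θ = 2·atan2(ρ, z) = 2·atan2(0.11666, 1.049) = 0.22151 rad
ℓ = θ/κ = 0.22151/0.20944 = 1.05763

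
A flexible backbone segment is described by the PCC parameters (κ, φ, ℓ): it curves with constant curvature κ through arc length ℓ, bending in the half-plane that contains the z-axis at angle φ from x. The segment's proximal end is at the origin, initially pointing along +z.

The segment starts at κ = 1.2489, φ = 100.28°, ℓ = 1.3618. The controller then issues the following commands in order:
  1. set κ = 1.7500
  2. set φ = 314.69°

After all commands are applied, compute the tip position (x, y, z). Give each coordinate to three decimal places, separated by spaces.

0.694 -0.701 0.393

initial: κ=1.2489, φ=100.28°, ℓ=1.3618
cmd 1: set κ=1.7500 → (κ,φ,ℓ)=(1.7500,100.28°,1.3618) → tip=(-0.1760,0.9704,0.3930)
cmd 2: set φ=314.69° → (κ,φ,ℓ)=(1.7500,314.69°,1.3618) → tip=(0.6936,-0.7011,0.3930)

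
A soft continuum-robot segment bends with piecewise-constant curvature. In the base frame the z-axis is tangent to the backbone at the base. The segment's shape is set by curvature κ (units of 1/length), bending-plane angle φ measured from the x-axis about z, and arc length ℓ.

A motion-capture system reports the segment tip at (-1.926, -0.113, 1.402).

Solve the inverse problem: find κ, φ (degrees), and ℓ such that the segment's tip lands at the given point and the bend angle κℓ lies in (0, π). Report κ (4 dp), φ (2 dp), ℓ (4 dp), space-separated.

ρ = √(x²+y²) = √(-1.926² + -0.113²) = 1.92931
φ = atan2(y, x) mod 360° = atan2(-0.113, -1.926) = 183.3577°
|p|² = ρ² + z² = 1.92931² + 1.402² = 5.68785
κ = 2ρ / |p|² = 2×1.92931 / 5.68785 = 0.67840
θ = 2·atan2(ρ, z) = 2·atan2(1.92931, 1.402) = 1.88477 rad
ℓ = θ/κ = 1.88477/0.67840 = 2.77827

0.6784 183.36 2.7783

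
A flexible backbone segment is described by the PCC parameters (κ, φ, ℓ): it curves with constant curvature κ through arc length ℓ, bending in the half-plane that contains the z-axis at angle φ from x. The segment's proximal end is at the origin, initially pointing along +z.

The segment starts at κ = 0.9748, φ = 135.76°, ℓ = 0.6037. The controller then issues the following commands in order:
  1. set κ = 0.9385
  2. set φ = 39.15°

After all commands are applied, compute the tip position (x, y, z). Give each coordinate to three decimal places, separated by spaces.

0.129 0.105 0.572

initial: κ=0.9748, φ=135.76°, ℓ=0.6037
cmd 1: set κ=0.9385 → (κ,φ,ℓ)=(0.9385,135.76°,0.6037) → tip=(-0.1193,0.1162,0.5719)
cmd 2: set φ=39.15° → (κ,φ,ℓ)=(0.9385,39.15°,0.6037) → tip=(0.1291,0.1051,0.5719)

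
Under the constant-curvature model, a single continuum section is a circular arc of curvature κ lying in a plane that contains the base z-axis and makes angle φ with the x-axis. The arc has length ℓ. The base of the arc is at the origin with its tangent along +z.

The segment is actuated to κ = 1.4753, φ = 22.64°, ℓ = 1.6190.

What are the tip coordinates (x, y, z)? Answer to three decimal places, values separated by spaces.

θ = κ·ℓ = 1.4753 × 1.6190 = 2.38851 rad
ρ = (1 − cos θ)/κ = (1 − -0.72958)/1.4753 = 1.17236
z = sin θ / κ = 0.68389/1.4753 = 0.46356
x = ρ cos φ = 1.17236 × cos(22.64°) = 1.08202
y = ρ sin φ = 1.17236 × sin(22.64°) = 0.45129

1.082 0.451 0.464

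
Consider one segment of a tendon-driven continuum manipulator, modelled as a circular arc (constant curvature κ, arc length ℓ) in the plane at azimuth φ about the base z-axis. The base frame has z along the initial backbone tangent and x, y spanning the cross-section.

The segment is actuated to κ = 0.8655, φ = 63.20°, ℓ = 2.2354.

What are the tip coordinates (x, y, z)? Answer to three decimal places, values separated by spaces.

0.706 1.398 1.080

θ = κ·ℓ = 0.8655 × 2.2354 = 1.93474 rad
ρ = (1 − cos θ)/κ = (1 − -0.35596)/0.8655 = 1.56668
z = sin θ / κ = 0.93450/0.8655 = 1.07972
x = ρ cos φ = 1.56668 × cos(63.20°) = 0.70638
y = ρ sin φ = 1.56668 × sin(63.20°) = 1.39840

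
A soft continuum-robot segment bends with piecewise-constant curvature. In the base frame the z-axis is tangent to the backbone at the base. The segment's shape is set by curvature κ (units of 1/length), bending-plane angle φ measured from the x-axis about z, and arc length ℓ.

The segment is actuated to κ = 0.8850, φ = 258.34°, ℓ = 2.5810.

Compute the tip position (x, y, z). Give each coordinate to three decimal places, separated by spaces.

-0.378 -1.831 0.854

θ = κ·ℓ = 0.8850 × 2.5810 = 2.28418 rad
ρ = (1 − cos θ)/κ = (1 − -0.65440)/0.8850 = 1.86938
z = sin θ / κ = 0.75615/0.8850 = 0.85441
x = ρ cos φ = 1.86938 × cos(258.34°) = -0.37781
y = ρ sin φ = 1.86938 × sin(258.34°) = -1.83080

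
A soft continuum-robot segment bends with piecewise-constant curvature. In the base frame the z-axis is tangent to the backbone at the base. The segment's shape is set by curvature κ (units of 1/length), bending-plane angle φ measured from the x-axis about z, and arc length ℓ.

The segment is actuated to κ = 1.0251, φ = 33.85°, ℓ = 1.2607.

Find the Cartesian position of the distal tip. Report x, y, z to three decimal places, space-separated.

0.587 0.394 0.938

θ = κ·ℓ = 1.0251 × 1.2607 = 1.29234 rad
ρ = (1 − cos θ)/κ = (1 − 0.27487)/1.0251 = 0.70738
z = sin θ / κ = 0.96148/1.0251 = 0.93794
x = ρ cos φ = 0.70738 × cos(33.85°) = 0.58748
y = ρ sin φ = 0.70738 × sin(33.85°) = 0.39402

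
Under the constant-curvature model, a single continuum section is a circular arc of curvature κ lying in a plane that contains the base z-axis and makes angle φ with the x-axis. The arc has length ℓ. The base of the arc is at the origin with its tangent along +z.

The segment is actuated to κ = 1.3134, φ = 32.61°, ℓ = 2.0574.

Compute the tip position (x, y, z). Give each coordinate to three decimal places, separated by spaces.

θ = κ·ℓ = 1.3134 × 2.0574 = 2.70219 rad
ρ = (1 − cos θ)/κ = (1 − -0.90501)/1.3134 = 1.45044
z = sin θ / κ = 0.42540/1.3134 = 0.32389
x = ρ cos φ = 1.45044 × cos(32.61°) = 1.22179
y = ρ sin φ = 1.45044 × sin(32.61°) = 0.78167

1.222 0.782 0.324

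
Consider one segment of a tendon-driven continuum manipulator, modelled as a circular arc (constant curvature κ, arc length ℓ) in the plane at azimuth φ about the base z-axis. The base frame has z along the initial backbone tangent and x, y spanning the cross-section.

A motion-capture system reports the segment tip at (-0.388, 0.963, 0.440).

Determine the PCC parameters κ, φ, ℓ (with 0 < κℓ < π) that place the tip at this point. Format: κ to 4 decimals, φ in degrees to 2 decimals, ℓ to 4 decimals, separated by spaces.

1.6331 111.94 1.4328

ρ = √(x²+y²) = √(-0.388² + 0.963²) = 1.03823
φ = atan2(y, x) mod 360° = atan2(0.963, -0.388) = 111.9449°
|p|² = ρ² + z² = 1.03823² + 0.440² = 1.27151
κ = 2ρ / |p|² = 2×1.03823 / 1.27151 = 1.63306
θ = 2·atan2(ρ, z) = 2·atan2(1.03823, 0.440) = 2.33989 rad
ℓ = θ/κ = 2.33989/1.63306 = 1.43283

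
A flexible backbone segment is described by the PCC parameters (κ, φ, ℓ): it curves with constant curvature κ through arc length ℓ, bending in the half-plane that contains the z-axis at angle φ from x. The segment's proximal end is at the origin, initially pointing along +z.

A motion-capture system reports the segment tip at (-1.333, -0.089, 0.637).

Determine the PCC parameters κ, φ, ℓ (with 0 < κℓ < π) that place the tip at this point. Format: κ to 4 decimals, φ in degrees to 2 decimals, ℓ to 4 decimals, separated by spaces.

1.2197 183.82 1.8461

ρ = √(x²+y²) = √(-1.333² + -0.089²) = 1.33597
φ = atan2(y, x) mod 360° = atan2(-0.089, -1.333) = 183.8198°
|p|² = ρ² + z² = 1.33597² + 0.637² = 2.19058
κ = 2ρ / |p|² = 2×1.33597 / 2.19058 = 1.21974
θ = 2·atan2(ρ, z) = 2·atan2(1.33597, 0.637) = 2.25175 rad
ℓ = θ/κ = 2.25175/1.21974 = 1.84609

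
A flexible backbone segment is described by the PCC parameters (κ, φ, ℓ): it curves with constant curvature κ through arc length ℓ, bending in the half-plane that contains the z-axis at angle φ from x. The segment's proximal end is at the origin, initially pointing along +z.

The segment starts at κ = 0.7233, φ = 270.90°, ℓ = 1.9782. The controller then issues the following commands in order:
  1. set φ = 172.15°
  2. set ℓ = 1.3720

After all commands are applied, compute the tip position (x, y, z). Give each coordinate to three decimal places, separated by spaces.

-0.621 0.086 1.158

initial: κ=0.7233, φ=270.90°, ℓ=1.9782
cmd 1: set φ=172.15° → (κ,φ,ℓ)=(0.7233,172.15°,1.9782) → tip=(-1.1785,0.1625,1.3690)
cmd 2: set ℓ=1.3720 → (κ,φ,ℓ)=(0.7233,172.15°,1.3720) → tip=(-0.6208,0.0856,1.1576)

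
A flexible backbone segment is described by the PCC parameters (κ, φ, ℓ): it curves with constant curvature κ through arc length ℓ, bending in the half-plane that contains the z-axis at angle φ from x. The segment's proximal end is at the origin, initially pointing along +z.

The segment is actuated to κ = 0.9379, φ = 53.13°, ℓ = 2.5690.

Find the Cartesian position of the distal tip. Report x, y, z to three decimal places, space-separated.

1.116 1.487 0.713

θ = κ·ℓ = 0.9379 × 2.5690 = 2.40947 rad
ρ = (1 − cos θ)/κ = (1 − -0.74375)/0.9379 = 1.85921
z = sin θ / κ = 0.66845/0.9379 = 0.71271
x = ρ cos φ = 1.85921 × cos(53.13°) = 1.11553
y = ρ sin φ = 1.85921 × sin(53.13°) = 1.48737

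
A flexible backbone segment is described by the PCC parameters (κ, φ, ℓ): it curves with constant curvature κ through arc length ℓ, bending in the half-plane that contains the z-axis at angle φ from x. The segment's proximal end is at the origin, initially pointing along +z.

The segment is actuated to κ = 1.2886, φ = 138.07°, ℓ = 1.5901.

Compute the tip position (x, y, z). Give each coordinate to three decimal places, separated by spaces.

θ = κ·ℓ = 1.2886 × 1.5901 = 2.04900 rad
ρ = (1 − cos θ)/κ = (1 − -0.46019)/1.2886 = 1.13316
z = sin θ / κ = 0.88782/1.2886 = 0.68898
x = ρ cos φ = 1.13316 × cos(138.07°) = -0.84303
y = ρ sin φ = 1.13316 × sin(138.07°) = 0.75720

-0.843 0.757 0.689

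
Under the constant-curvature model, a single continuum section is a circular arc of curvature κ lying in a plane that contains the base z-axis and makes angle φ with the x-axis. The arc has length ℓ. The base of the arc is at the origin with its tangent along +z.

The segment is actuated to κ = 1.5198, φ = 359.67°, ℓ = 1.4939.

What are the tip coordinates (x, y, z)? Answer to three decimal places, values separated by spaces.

θ = κ·ℓ = 1.5198 × 1.4939 = 2.27043 rad
ρ = (1 − cos θ)/κ = (1 − -0.64394)/1.5198 = 1.08168
z = sin θ / κ = 0.76508/1.5198 = 0.50341
x = ρ cos φ = 1.08168 × cos(359.67°) = 1.08166
y = ρ sin φ = 1.08168 × sin(359.67°) = -0.00623

1.082 -0.006 0.503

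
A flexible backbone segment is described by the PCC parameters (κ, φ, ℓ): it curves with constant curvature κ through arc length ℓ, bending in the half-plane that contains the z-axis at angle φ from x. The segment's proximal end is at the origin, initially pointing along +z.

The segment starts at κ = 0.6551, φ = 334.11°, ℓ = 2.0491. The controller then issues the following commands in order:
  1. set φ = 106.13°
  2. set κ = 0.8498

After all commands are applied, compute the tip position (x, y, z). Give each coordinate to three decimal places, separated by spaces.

-0.382 1.322 1.160

initial: κ=0.6551, φ=334.11°, ℓ=2.0491
cmd 1: set φ=106.13° → (κ,φ,ℓ)=(0.6551,106.13°,2.0491) → tip=(-0.3281,1.1343,1.4868)
cmd 2: set κ=0.8498 → (κ,φ,ℓ)=(0.8498,106.13°,2.0491) → tip=(-0.3824,1.3223,1.1597)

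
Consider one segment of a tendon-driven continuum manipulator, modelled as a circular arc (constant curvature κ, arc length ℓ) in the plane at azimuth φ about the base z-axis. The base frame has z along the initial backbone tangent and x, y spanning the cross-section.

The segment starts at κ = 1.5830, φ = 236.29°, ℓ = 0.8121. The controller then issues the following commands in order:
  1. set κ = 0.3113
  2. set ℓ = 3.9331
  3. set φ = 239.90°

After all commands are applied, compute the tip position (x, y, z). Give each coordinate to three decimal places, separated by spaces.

-1.064 -1.836 3.022

initial: κ=1.5830, φ=236.29°, ℓ=0.8121
cmd 1: set κ=0.3113 → (κ,φ,ℓ)=(0.3113,236.29°,0.8121) → tip=(-0.0567,-0.0849,0.8035)
cmd 2: set ℓ=3.9331 → (κ,φ,ℓ)=(0.3113,236.29°,3.9331) → tip=(-1.1775,-1.7649,3.0215)
cmd 3: set φ=239.90° → (κ,φ,ℓ)=(0.3113,239.90°,3.9331) → tip=(-1.0640,-1.8355,3.0215)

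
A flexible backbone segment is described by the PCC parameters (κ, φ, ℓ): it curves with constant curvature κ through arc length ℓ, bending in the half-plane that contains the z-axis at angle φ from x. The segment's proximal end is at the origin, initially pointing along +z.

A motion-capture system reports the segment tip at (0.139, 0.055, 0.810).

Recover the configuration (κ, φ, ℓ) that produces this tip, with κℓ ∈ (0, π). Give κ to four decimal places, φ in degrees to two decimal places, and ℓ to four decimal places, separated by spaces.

0.4407 21.59 0.8283

ρ = √(x²+y²) = √(0.139² + 0.055²) = 0.14949
φ = atan2(y, x) mod 360° = atan2(0.055, 0.139) = 21.5879°
|p|² = ρ² + z² = 0.14949² + 0.810² = 0.67845
κ = 2ρ / |p|² = 2×0.14949 / 0.67845 = 0.44067
θ = 2·atan2(ρ, z) = 2·atan2(0.14949, 0.810) = 0.36499 rad
ℓ = θ/κ = 0.36499/0.44067 = 0.82827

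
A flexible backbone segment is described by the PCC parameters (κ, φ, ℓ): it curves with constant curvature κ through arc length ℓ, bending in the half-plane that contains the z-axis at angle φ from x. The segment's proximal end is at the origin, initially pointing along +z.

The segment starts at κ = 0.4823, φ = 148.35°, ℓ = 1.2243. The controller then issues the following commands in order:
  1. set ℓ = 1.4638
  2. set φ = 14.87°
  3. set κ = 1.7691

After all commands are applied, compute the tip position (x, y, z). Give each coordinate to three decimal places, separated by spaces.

1.012 0.269 0.296

initial: κ=0.4823, φ=148.35°, ℓ=1.2243
cmd 1: set ℓ=1.4638 → (κ,φ,ℓ)=(0.4823,148.35°,1.4638) → tip=(-0.4219,0.2601,1.3452)
cmd 2: set φ=14.87° → (κ,φ,ℓ)=(0.4823,14.87°,1.4638) → tip=(0.4790,0.1272,1.3452)
cmd 3: set κ=1.7691 → (κ,φ,ℓ)=(1.7691,14.87°,1.4638) → tip=(1.0115,0.2686,0.2964)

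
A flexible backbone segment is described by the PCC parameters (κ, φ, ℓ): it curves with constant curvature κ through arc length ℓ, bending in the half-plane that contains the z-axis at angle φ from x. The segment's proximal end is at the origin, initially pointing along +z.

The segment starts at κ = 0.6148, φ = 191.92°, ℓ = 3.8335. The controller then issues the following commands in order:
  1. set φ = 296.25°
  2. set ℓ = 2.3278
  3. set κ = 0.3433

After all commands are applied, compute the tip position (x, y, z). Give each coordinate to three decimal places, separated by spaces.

0.390 -0.791 2.088

initial: κ=0.6148, φ=191.92°, ℓ=3.8335
cmd 1: set φ=296.25° → (κ,φ,ℓ)=(0.6148,296.25°,3.8335) → tip=(1.2284,-2.4910,1.1494)
cmd 2: set ℓ=2.3278 → (κ,φ,ℓ)=(0.6148,296.25°,2.3278) → tip=(0.6193,-1.2557,1.6107)
cmd 3: set κ=0.3433 → (κ,φ,ℓ)=(0.3433,296.25°,2.3278) → tip=(0.3899,-0.7907,2.0878)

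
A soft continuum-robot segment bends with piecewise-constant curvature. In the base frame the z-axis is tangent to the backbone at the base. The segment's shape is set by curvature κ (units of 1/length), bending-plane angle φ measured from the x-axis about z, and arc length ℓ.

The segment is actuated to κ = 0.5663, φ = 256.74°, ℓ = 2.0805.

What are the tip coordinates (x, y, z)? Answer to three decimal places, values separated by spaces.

-0.250 -1.061 1.631

θ = κ·ℓ = 0.5663 × 2.0805 = 1.17819 rad
ρ = (1 − cos θ)/κ = (1 − 0.38260)/0.5663 = 1.09023
z = sin θ / κ = 0.92391/0.5663 = 1.63149
x = ρ cos φ = 1.09023 × cos(256.74°) = -0.25007
y = ρ sin φ = 1.09023 × sin(256.74°) = -1.06117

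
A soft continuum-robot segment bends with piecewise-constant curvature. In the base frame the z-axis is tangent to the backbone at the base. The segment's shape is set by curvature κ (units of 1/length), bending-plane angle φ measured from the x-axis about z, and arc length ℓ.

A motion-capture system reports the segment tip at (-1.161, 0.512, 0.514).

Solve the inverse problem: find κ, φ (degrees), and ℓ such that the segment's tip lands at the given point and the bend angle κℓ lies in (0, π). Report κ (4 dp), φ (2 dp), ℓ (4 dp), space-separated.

1.3540 156.20 1.7517

ρ = √(x²+y²) = √(-1.161² + 0.512²) = 1.26888
φ = atan2(y, x) mod 360° = atan2(0.512, -1.161) = 156.2026°
|p|² = ρ² + z² = 1.26888² + 0.514² = 1.87426
κ = 2ρ / |p|² = 2×1.26888 / 1.87426 = 1.35401
θ = 2·atan2(ρ, z) = 2·atan2(1.26888, 0.514) = 2.37184 rad
ℓ = θ/κ = 2.37184/1.35401 = 1.75171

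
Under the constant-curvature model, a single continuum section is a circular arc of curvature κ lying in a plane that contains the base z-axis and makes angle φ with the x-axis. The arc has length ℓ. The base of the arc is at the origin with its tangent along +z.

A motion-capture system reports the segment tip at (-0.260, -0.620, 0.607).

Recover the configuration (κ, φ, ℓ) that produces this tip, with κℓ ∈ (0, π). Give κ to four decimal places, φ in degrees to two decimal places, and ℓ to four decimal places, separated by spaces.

ρ = √(x²+y²) = √(-0.260² + -0.620²) = 0.67231
φ = atan2(y, x) mod 360° = atan2(-0.620, -0.260) = 247.2490°
|p|² = ρ² + z² = 0.67231² + 0.607² = 0.82045
κ = 2ρ / |p|² = 2×0.67231 / 0.82045 = 1.63888
θ = 2·atan2(ρ, z) = 2·atan2(0.67231, 0.607) = 1.67281 rad
ℓ = θ/κ = 1.67281/1.63888 = 1.02070

1.6389 247.25 1.0207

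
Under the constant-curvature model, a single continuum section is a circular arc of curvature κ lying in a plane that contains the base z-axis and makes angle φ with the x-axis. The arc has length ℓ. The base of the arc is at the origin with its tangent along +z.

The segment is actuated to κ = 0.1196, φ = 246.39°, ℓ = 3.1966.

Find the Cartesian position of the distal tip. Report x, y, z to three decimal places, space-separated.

θ = κ·ℓ = 0.1196 × 3.1966 = 0.38231 rad
ρ = (1 − cos θ)/κ = (1 − 0.92780)/0.1196 = 0.60364
z = sin θ / κ = 0.37307/0.1196 = 3.11930
x = ρ cos φ = 0.60364 × cos(246.39°) = -0.24177
y = ρ sin φ = 0.60364 × sin(246.39°) = -0.55312

-0.242 -0.553 3.119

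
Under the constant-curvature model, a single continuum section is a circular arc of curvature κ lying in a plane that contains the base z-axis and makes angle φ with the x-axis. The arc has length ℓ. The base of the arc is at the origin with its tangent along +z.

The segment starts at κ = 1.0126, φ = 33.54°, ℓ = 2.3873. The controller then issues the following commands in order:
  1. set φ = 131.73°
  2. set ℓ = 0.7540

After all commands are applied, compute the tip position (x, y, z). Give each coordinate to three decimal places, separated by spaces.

-0.182 0.205 0.683

initial: κ=1.0126, φ=33.54°, ℓ=2.3873
cmd 1: set φ=131.73° → (κ,φ,ℓ)=(1.0126,131.73°,2.3873) → tip=(-1.1497,1.2890,0.6543)
cmd 2: set ℓ=0.7540 → (κ,φ,ℓ)=(1.0126,131.73°,0.7540) → tip=(-0.1825,0.2046,0.6829)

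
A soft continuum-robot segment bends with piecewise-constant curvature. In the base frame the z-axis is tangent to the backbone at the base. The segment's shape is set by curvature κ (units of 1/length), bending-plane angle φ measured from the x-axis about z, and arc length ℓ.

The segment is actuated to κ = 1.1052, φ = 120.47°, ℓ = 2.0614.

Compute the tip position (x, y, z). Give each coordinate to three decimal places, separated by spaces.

θ = κ·ℓ = 1.1052 × 2.0614 = 2.27826 rad
ρ = (1 − cos θ)/κ = (1 − -0.64991)/1.1052 = 1.49286
z = sin θ / κ = 0.76001/1.1052 = 0.68767
x = ρ cos φ = 1.49286 × cos(120.47°) = -0.75701
y = ρ sin φ = 1.49286 × sin(120.47°) = 1.28669

-0.757 1.287 0.688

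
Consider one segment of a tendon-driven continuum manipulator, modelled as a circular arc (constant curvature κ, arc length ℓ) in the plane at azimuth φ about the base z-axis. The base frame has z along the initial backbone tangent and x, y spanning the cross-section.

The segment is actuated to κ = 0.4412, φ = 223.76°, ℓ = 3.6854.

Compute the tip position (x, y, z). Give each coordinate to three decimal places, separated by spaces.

-1.727 -1.654 2.263

θ = κ·ℓ = 0.4412 × 3.6854 = 1.62600 rad
ρ = (1 − cos θ)/κ = (1 − -0.05517)/0.4412 = 2.39160
z = sin θ / κ = 0.99848/0.4412 = 2.26309
x = ρ cos φ = 2.39160 × cos(223.76°) = -1.72732
y = ρ sin φ = 2.39160 × sin(223.76°) = -1.65412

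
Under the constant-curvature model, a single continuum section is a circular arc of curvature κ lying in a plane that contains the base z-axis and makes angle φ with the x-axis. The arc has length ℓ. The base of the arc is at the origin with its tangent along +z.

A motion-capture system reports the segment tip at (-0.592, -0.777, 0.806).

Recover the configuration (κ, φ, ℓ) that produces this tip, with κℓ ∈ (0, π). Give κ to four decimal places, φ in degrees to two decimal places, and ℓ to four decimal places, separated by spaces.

1.2181 232.70 1.4464

ρ = √(x²+y²) = √(-0.592² + -0.777²) = 0.97683
φ = atan2(y, x) mod 360° = atan2(-0.777, -0.592) = 232.6961°
|p|² = ρ² + z² = 0.97683² + 0.806² = 1.60383
κ = 2ρ / |p|² = 2×0.97683 / 1.60383 = 1.21812
θ = 2·atan2(ρ, z) = 2·atan2(0.97683, 0.806) = 1.76185 rad
ℓ = θ/κ = 1.76185/1.21812 = 1.44637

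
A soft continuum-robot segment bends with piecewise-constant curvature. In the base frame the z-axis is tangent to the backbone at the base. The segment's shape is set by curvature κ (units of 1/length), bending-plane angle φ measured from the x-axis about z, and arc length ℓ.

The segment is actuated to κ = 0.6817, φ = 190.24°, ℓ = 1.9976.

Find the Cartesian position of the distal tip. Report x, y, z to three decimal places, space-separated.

-1.144 -0.207 1.435

θ = κ·ℓ = 0.6817 × 1.9976 = 1.36176 rad
ρ = (1 − cos θ)/κ = (1 − 0.20751)/0.6817 = 1.16252
z = sin θ / κ = 0.97823/0.6817 = 1.43499
x = ρ cos φ = 1.16252 × cos(190.24°) = -1.14400
y = ρ sin φ = 1.16252 × sin(190.24°) = -0.20666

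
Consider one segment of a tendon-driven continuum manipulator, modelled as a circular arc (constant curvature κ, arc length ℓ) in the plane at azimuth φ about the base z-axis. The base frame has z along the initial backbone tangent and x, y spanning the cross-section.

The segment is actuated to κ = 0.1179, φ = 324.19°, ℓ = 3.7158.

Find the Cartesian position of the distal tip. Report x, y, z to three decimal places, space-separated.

0.650 -0.469 3.598

θ = κ·ℓ = 0.1179 × 3.7158 = 0.43809 rad
ρ = (1 − cos θ)/κ = (1 − 0.90556)/0.1179 = 0.80100
z = sin θ / κ = 0.42421/0.1179 = 3.59808
x = ρ cos φ = 0.80100 × cos(324.19°) = 0.64958
y = ρ sin φ = 0.80100 × sin(324.19°) = -0.46866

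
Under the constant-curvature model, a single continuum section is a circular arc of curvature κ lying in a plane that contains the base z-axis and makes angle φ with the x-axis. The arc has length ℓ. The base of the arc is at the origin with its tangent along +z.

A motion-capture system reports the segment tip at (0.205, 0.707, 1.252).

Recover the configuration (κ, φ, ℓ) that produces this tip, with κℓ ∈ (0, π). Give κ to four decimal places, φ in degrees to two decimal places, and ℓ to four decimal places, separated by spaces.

ρ = √(x²+y²) = √(0.205² + 0.707²) = 0.73612
φ = atan2(y, x) mod 360° = atan2(0.707, 0.205) = 73.8301°
|p|² = ρ² + z² = 0.73612² + 1.252² = 2.10938
κ = 2ρ / |p|² = 2×0.73612 / 2.10938 = 0.69795
θ = 2·atan2(ρ, z) = 2·atan2(0.73612, 1.252) = 1.06303 rad
ℓ = θ/κ = 1.06303/0.69795 = 1.52308

0.6980 73.83 1.5231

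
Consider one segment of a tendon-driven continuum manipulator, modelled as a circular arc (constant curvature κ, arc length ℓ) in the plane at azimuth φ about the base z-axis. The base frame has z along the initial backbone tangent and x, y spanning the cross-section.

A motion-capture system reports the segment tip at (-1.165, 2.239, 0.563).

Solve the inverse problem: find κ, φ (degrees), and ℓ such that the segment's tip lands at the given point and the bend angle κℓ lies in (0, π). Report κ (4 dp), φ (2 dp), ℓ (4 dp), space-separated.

ρ = √(x²+y²) = √(-1.165² + 2.239²) = 2.52395
φ = atan2(y, x) mod 360° = atan2(2.239, -1.165) = 117.4889°
|p|² = ρ² + z² = 2.52395² + 0.563² = 6.68731
κ = 2ρ / |p|² = 2×2.52395 / 6.68731 = 0.75485
θ = 2·atan2(ρ, z) = 2·atan2(2.52395, 0.563) = 2.70265 rad
ℓ = θ/κ = 2.70265/0.75485 = 3.58039

0.7548 117.49 3.5804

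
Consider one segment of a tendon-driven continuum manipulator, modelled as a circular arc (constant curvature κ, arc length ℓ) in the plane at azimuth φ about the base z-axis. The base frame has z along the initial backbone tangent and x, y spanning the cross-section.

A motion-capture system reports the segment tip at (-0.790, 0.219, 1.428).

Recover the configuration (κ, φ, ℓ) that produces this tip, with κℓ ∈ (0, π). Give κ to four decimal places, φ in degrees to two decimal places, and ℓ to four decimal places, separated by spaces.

0.6047 164.51 1.7236

ρ = √(x²+y²) = √(-0.790² + 0.219²) = 0.81979
φ = atan2(y, x) mod 360° = atan2(0.219, -0.790) = 164.5058°
|p|² = ρ² + z² = 0.81979² + 1.428² = 2.71124
κ = 2ρ / |p|² = 2×0.81979 / 2.71124 = 0.60474
θ = 2·atan2(ρ, z) = 2·atan2(0.81979, 1.428) = 1.04229 rad
ℓ = θ/κ = 1.04229/0.60474 = 1.72355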